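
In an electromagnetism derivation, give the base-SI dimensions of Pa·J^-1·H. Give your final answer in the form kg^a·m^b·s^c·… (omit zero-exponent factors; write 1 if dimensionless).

kg·m⁻¹·s⁻²·A⁻²

Pa = N/m² (pressure = force per area),
    = kg·m⁻¹·s⁻².
J = N·m (work = force × distance),
    = kg·m²·s⁻².
So J⁻¹ = kg⁻¹·m⁻²·s².
H = Wb/A (inductance = flux per current),
    = kg·m²·s⁻²·A⁻².
Combining: Pa·J⁻¹·H = (kg·m⁻¹·s⁻²) · (kg⁻¹·m⁻²·s²) · (kg·m²·s⁻²·A⁻²) = kg·m⁻¹·s⁻²·A⁻².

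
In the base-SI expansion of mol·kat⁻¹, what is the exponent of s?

1

kat = mol/s = s⁻¹·mol (catalytic activity).
So kat⁻¹ = s·mol⁻¹.
Combining: mol·kat⁻¹ = mol · (s·mol⁻¹) = s.
The exponent of s is 1.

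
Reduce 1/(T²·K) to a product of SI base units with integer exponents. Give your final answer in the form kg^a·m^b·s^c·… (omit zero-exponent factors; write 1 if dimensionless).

kg⁻²·s⁴·A²·K⁻¹

T = kg·s⁻²·A⁻¹.
So T⁻² = kg⁻²·s⁴·A².
Combining: T⁻²·K⁻¹ = (kg⁻²·s⁴·A²) · K⁻¹ = kg⁻²·s⁴·A²·K⁻¹.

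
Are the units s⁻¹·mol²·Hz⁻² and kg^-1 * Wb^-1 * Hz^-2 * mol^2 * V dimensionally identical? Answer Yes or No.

No

Left side:
  Hz = 1/s = s⁻¹ (frequency is cycles per second).
  So Hz⁻² = s².
  Combining: s⁻¹·mol²·Hz⁻² = s⁻¹ · mol² · s² = s·mol².
Right side:
  Wb = V·s (flux: a volt is a weber per second),
      = kg·m²·s⁻²·A⁻¹.
  So Wb⁻¹ = kg⁻¹·m⁻²·s²·A.
  Hz = 1/s = s⁻¹ (frequency is cycles per second).
  So Hz⁻² = s².
  V = W/A (potential = power per current),
      = kg·m²·s⁻³·A⁻¹.
  Combining: kg⁻¹·Wb⁻¹·Hz⁻²·mol²·V = kg⁻¹ · (kg⁻¹·m⁻²·s²·A) · s² · mol² · (kg·m²·s⁻³·A⁻¹) = kg⁻¹·s·mol².
Left is s·mol²; right is kg⁻¹·s·mol² — different.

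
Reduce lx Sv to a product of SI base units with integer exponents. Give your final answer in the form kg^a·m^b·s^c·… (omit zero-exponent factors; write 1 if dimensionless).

s⁻²·cd

lx = lm/m² (illuminance = luminous flux per area),
    = m⁻²·cd.
Sv = J/kg (equivalent dose = energy per mass),
    = m²·s⁻².
Combining: lx·Sv = (m⁻²·cd) · (m²·s⁻²) = s⁻²·cd.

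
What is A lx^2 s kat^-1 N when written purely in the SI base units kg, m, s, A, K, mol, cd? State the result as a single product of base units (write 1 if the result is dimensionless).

lx = m⁻²·cd.
So lx² = m⁻⁴·cd².
kat = s⁻¹·mol.
So kat⁻¹ = s·mol⁻¹.
N = kg·m·s⁻².
Combining: A·lx²·s·kat⁻¹·N = A · (m⁻⁴·cd²) · s · (s·mol⁻¹) · (kg·m·s⁻²) = kg·m⁻³·A·mol⁻¹·cd².

kg·m⁻³·A·mol⁻¹·cd²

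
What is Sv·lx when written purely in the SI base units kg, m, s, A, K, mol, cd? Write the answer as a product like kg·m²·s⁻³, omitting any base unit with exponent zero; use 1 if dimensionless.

s⁻²·cd

Sv = m²·s⁻².
lx = m⁻²·cd.
Combining: Sv·lx = (m²·s⁻²) · (m⁻²·cd) = s⁻²·cd.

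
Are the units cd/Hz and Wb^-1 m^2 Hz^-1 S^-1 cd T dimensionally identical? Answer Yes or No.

Left side:
  Hz = 1/s = s⁻¹ (frequency is cycles per second).
  So Hz⁻¹ = s.
  Combining: cd·Hz⁻¹ = cd · s = s·cd.
Right side:
  Wb = kg·m²·s⁻²·A⁻¹.
  So Wb⁻¹ = kg⁻¹·m⁻²·s²·A.
  Hz = s⁻¹.
  So Hz⁻¹ = s.
  S = kg⁻¹·m⁻²·s³·A².
  So S⁻¹ = kg·m²·s⁻³·A⁻².
  T = kg·s⁻²·A⁻¹.
  Combining: Wb⁻¹·m²·Hz⁻¹·S⁻¹·cd·T = (kg⁻¹·m⁻²·s²·A) · m² · s · (kg·m²·s⁻³·A⁻²) · cd · (kg·s⁻²·A⁻¹) = kg·m²·s⁻²·A⁻²·cd.
Left is s·cd; right is kg·m²·s⁻²·A⁻²·cd — different.

No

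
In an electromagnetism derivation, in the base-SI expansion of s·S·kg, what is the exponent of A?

S = 1/Ω (conductance is reciprocal resistance),
    = kg⁻¹·m⁻²·s³·A².
Combining: s·S·kg = s · (kg⁻¹·m⁻²·s³·A²) · kg = m⁻²·s⁴·A².
The exponent of A is 2.

2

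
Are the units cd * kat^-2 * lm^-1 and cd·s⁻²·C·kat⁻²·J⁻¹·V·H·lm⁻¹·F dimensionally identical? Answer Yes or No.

Left side:
  kat = mol/s = s⁻¹·mol (catalytic activity).
  So kat⁻² = s²·mol⁻².
  lm = cd·sr = cd (luminous flux; sr is dimensionless).
  So lm⁻¹ = cd⁻¹.
  Combining: cd·kat⁻²·lm⁻¹ = cd · (s²·mol⁻²) · cd⁻¹ = s²·mol⁻².
Right side:
  C = s·A.
  kat = s⁻¹·mol.
  So kat⁻² = s²·mol⁻².
  J = kg·m²·s⁻².
  So J⁻¹ = kg⁻¹·m⁻²·s².
  V = kg·m²·s⁻³·A⁻¹.
  H = kg·m²·s⁻²·A⁻².
  lm = cd.
  So lm⁻¹ = cd⁻¹.
  F = kg⁻¹·m⁻²·s⁴·A².
  Combining: cd·s⁻²·C·kat⁻²·J⁻¹·V·H·lm⁻¹·F = cd · s⁻² · (s·A) · (s²·mol⁻²) · (kg⁻¹·m⁻²·s²) · (kg·m²·s⁻³·A⁻¹) · (kg·m²·s⁻²·A⁻²) · cd⁻¹ · (kg⁻¹·m⁻²·s⁴·A²) = s²·mol⁻².
Both reduce to s²·mol⁻².

Yes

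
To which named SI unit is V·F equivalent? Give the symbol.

V = W/A (potential = power per current),
    = kg·m²·s⁻³·A⁻¹.
F = C/V (capacitance = charge per voltage),
    = A·s/(kg·m²·s⁻³·A⁻¹) (substituting C and V),
    = kg⁻¹·m⁻²·s⁴·A².
Combining: V·F = (kg·m²·s⁻³·A⁻¹) · (kg⁻¹·m⁻²·s⁴·A²) = s·A.
s·A is the base-SI form of the coulomb.

C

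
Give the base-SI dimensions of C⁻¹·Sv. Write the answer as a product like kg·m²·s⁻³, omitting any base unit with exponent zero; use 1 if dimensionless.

C = A·s = s·A (charge = current × time).
So C⁻¹ = s⁻¹·A⁻¹.
Sv = J/kg (equivalent dose = energy per mass),
    = m²·s⁻².
Combining: C⁻¹·Sv = (s⁻¹·A⁻¹) · (m²·s⁻²) = m²·s⁻³·A⁻¹.

m²·s⁻³·A⁻¹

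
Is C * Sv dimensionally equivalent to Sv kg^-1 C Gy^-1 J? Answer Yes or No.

Yes

Left side:
  C = A·s = s·A (charge = current × time).
  Sv = J/kg (equivalent dose = energy per mass),
      = m²·s⁻².
  Combining: C·Sv = (s·A) · (m²·s⁻²) = m²·s⁻¹·A.
Right side:
  Sv = J/kg (equivalent dose = energy per mass),
      = m²·s⁻².
  C = A·s = s·A (charge = current × time).
  Gy = J/kg (absorbed dose = energy per mass),
      = m²·s⁻².
  So Gy⁻¹ = m⁻²·s².
  J = N·m (work = force × distance),
      = kg·m²·s⁻².
  Combining: Sv·kg⁻¹·C·Gy⁻¹·J = (m²·s⁻²) · kg⁻¹ · (s·A) · (m⁻²·s²) · (kg·m²·s⁻²) = m²·s⁻¹·A.
Both reduce to m²·s⁻¹·A.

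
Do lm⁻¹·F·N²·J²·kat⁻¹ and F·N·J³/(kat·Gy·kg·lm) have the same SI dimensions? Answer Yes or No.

No

Left side:
  lm = cd·sr = cd (luminous flux; sr is dimensionless).
  So lm⁻¹ = cd⁻¹.
  F = C/V (capacitance = charge per voltage),
      = A·s/(kg·m²·s⁻³·A⁻¹) (substituting C and V),
      = kg⁻¹·m⁻²·s⁴·A².
  N = kg·m/s² = kg·m·s⁻² (force = mass × acceleration).
  So N² = kg²·m²·s⁻⁴.
  J = N·m (work = force × distance),
      = kg·m²·s⁻².
  So J² = kg²·m⁴·s⁻⁴.
  kat = mol/s = s⁻¹·mol (catalytic activity).
  So kat⁻¹ = s·mol⁻¹.
  Combining: lm⁻¹·F·N²·J²·kat⁻¹ = cd⁻¹ · (kg⁻¹·m⁻²·s⁴·A²) · (kg²·m²·s⁻⁴) · (kg²·m⁴·s⁻⁴) · (s·mol⁻¹) = kg³·m⁴·s⁻³·A²·mol⁻¹·cd⁻¹.
Right side:
  kat = s⁻¹·mol.
  So kat⁻¹ = s·mol⁻¹.
  F = kg⁻¹·m⁻²·s⁴·A².
  Gy = m²·s⁻².
  So Gy⁻¹ = m⁻²·s².
  N = kg·m·s⁻².
  lm = cd.
  So lm⁻¹ = cd⁻¹.
  J = kg·m²·s⁻².
  So J³ = kg³·m⁶·s⁻⁶.
  Combining: kat⁻¹·F·Gy⁻¹·N·kg⁻¹·lm⁻¹·J³ = (s·mol⁻¹) · (kg⁻¹·m⁻²·s⁴·A²) · (m⁻²·s²) · (kg·m·s⁻²) · kg⁻¹ · cd⁻¹ · (kg³·m⁶·s⁻⁶) = kg²·m³·s⁻¹·A²·mol⁻¹·cd⁻¹.
Left is kg³·m⁴·s⁻³·A²·mol⁻¹·cd⁻¹; right is kg²·m³·s⁻¹·A²·mol⁻¹·cd⁻¹ — different.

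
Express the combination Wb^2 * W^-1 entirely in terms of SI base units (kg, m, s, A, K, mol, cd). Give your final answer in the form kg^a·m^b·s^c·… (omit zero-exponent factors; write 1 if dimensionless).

kg·m²·s⁻¹·A⁻²

Wb = V·s (flux: a volt is a weber per second),
    = kg·m²·s⁻²·A⁻¹.
So Wb² = kg²·m⁴·s⁻⁴·A⁻².
W = J/s (power = energy per time),
    = kg·m²·s⁻³.
So W⁻¹ = kg⁻¹·m⁻²·s³.
Combining: Wb²·W⁻¹ = (kg²·m⁴·s⁻⁴·A⁻²) · (kg⁻¹·m⁻²·s³) = kg·m²·s⁻¹·A⁻².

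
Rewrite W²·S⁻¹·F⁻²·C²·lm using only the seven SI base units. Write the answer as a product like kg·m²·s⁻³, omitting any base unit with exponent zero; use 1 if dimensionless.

W = J/s (power = energy per time),
    = kg·m²·s⁻³.
So W² = kg²·m⁴·s⁻⁶.
S = 1/Ω (conductance is reciprocal resistance),
    = kg⁻¹·m⁻²·s³·A².
So S⁻¹ = kg·m²·s⁻³·A⁻².
F = C/V (capacitance = charge per voltage),
    = A·s/(kg·m²·s⁻³·A⁻¹) (substituting C and V),
    = kg⁻¹·m⁻²·s⁴·A².
So F⁻² = kg²·m⁴·s⁻⁸·A⁻⁴.
C = A·s = s·A (charge = current × time).
So C² = s²·A².
lm = cd·sr = cd (luminous flux; sr is dimensionless).
Combining: W²·S⁻¹·F⁻²·C²·lm = (kg²·m⁴·s⁻⁶) · (kg·m²·s⁻³·A⁻²) · (kg²·m⁴·s⁻⁸·A⁻⁴) · (s²·A²) · cd = kg⁵·m¹⁰·s⁻¹⁵·A⁻⁴·cd.

kg⁵·m¹⁰·s⁻¹⁵·A⁻⁴·cd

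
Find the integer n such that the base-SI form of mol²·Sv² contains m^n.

4

Sv = m²·s⁻².
So Sv² = m⁴·s⁻⁴.
Combining: mol²·Sv² = mol² · (m⁴·s⁻⁴) = m⁴·s⁻⁴·mol².
The exponent of m is 4.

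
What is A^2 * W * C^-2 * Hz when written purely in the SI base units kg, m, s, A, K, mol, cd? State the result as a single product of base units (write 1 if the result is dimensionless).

kg·m²·s⁻⁶

W = J/s (power = energy per time),
    = kg·m²·s⁻³.
C = A·s = s·A (charge = current × time).
So C⁻² = s⁻²·A⁻².
Hz = 1/s = s⁻¹ (frequency is cycles per second).
Combining: A²·W·C⁻²·Hz = A² · (kg·m²·s⁻³) · (s⁻²·A⁻²) · s⁻¹ = kg·m²·s⁻⁶.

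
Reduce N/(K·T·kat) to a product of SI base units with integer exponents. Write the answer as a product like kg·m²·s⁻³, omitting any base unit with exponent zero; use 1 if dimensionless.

m·s·A·K⁻¹·mol⁻¹

T = kg·s⁻²·A⁻¹.
So T⁻¹ = kg⁻¹·s²·A.
N = kg·m·s⁻².
kat = s⁻¹·mol.
So kat⁻¹ = s·mol⁻¹.
Combining: K⁻¹·T⁻¹·N·kat⁻¹ = K⁻¹ · (kg⁻¹·s²·A) · (kg·m·s⁻²) · (s·mol⁻¹) = m·s·A·K⁻¹·mol⁻¹.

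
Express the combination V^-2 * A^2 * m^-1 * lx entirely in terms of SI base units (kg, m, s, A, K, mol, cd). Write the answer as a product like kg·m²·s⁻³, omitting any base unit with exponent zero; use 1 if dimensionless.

kg⁻²·m⁻⁷·s⁶·A⁴·cd

V = W/A (potential = power per current),
    = kg·m²·s⁻³·A⁻¹.
So V⁻² = kg⁻²·m⁻⁴·s⁶·A².
lx = lm/m² (illuminance = luminous flux per area),
    = m⁻²·cd.
Combining: V⁻²·A²·m⁻¹·lx = (kg⁻²·m⁻⁴·s⁶·A²) · A² · m⁻¹ · (m⁻²·cd) = kg⁻²·m⁻⁷·s⁶·A⁴·cd.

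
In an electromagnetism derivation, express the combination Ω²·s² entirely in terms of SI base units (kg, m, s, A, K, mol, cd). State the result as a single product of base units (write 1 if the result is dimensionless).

kg²·m⁴·s⁻⁴·A⁻⁴

Ω = V/A (resistance = voltage per current),
    = kg·m²·s⁻³·A⁻².
So Ω² = kg²·m⁴·s⁻⁶·A⁻⁴.
Combining: Ω²·s² = (kg²·m⁴·s⁻⁶·A⁻⁴) · s² = kg²·m⁴·s⁻⁴·A⁻⁴.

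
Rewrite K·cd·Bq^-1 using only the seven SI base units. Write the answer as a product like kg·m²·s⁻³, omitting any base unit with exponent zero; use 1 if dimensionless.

Bq = s⁻¹.
So Bq⁻¹ = s.
Combining: K·cd·Bq⁻¹ = K · cd · s = s·K·cd.

s·K·cd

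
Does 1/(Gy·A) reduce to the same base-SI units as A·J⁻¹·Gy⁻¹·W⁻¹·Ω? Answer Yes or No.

No

Left side:
  Gy = J/kg (absorbed dose = energy per mass),
      = m²·s⁻².
  So Gy⁻¹ = m⁻²·s².
  Combining: Gy⁻¹·A⁻¹ = (m⁻²·s²) · A⁻¹ = m⁻²·s²·A⁻¹.
Right side:
  J = kg·m²·s⁻².
  So J⁻¹ = kg⁻¹·m⁻²·s².
  Gy = m²·s⁻².
  So Gy⁻¹ = m⁻²·s².
  W = kg·m²·s⁻³.
  So W⁻¹ = kg⁻¹·m⁻²·s³.
  Ω = kg·m²·s⁻³·A⁻².
  Combining: A·J⁻¹·Gy⁻¹·W⁻¹·Ω = A · (kg⁻¹·m⁻²·s²) · (m⁻²·s²) · (kg⁻¹·m⁻²·s³) · (kg·m²·s⁻³·A⁻²) = kg⁻¹·m⁻⁴·s⁴·A⁻¹.
Left is m⁻²·s²·A⁻¹; right is kg⁻¹·m⁻⁴·s⁴·A⁻¹ — different.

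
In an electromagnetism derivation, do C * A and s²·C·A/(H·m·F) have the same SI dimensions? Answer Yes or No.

No

Left side:
  C = A·s = s·A (charge = current × time).
  Combining: C·A = (s·A) · A = s·A².
Right side:
  H = kg·m²·s⁻²·A⁻².
  So H⁻¹ = kg⁻¹·m⁻²·s²·A².
  C = s·A.
  F = kg⁻¹·m⁻²·s⁴·A².
  So F⁻¹ = kg·m²·s⁻⁴·A⁻².
  Combining: s²·H⁻¹·C·A·m⁻¹·F⁻¹ = s² · (kg⁻¹·m⁻²·s²·A²) · (s·A) · A · m⁻¹ · (kg·m²·s⁻⁴·A⁻²) = m⁻¹·s·A².
Left is s·A²; right is m⁻¹·s·A² — different.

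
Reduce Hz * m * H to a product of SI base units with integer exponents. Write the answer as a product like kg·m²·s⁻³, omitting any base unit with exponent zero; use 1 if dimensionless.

Hz = 1/s = s⁻¹ (frequency is cycles per second).
H = Wb/A (inductance = flux per current),
    = kg·m²·s⁻²·A⁻².
Combining: Hz·m·H = s⁻¹ · m · (kg·m²·s⁻²·A⁻²) = kg·m³·s⁻³·A⁻².

kg·m³·s⁻³·A⁻²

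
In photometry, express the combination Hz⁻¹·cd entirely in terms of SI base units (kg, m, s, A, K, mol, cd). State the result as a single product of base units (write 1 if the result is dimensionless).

Hz = s⁻¹.
So Hz⁻¹ = s.
Combining: Hz⁻¹·cd = s · cd = s·cd.

s·cd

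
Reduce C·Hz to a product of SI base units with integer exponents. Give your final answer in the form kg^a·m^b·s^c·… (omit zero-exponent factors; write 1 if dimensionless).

A

C = s·A.
Hz = s⁻¹.
Combining: C·Hz = (s·A) · s⁻¹ = A.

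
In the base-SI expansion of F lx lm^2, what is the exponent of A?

F = kg⁻¹·m⁻²·s⁴·A².
lx = m⁻²·cd.
lm = cd.
So lm² = cd².
Combining: F·lx·lm² = (kg⁻¹·m⁻²·s⁴·A²) · (m⁻²·cd) · cd² = kg⁻¹·m⁻⁴·s⁴·A²·cd³.
The exponent of A is 2.

2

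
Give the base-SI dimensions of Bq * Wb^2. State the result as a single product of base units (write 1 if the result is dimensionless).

kg²·m⁴·s⁻⁵·A⁻²

Bq = 1/s = s⁻¹ (activity is decays per second).
Wb = V·s (flux: a volt is a weber per second),
    = kg·m²·s⁻²·A⁻¹.
So Wb² = kg²·m⁴·s⁻⁴·A⁻².
Combining: Bq·Wb² = s⁻¹ · (kg²·m⁴·s⁻⁴·A⁻²) = kg²·m⁴·s⁻⁵·A⁻².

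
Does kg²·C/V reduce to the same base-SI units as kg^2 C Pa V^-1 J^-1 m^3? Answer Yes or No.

Yes

Left side:
  V = kg·m²·s⁻³·A⁻¹.
  So V⁻¹ = kg⁻¹·m⁻²·s³·A.
  C = s·A.
  Combining: kg²·V⁻¹·C = kg² · (kg⁻¹·m⁻²·s³·A) · (s·A) = kg·m⁻²·s⁴·A².
Right side:
  C = A·s = s·A (charge = current × time).
  Pa = N/m² (pressure = force per area),
      = kg·m⁻¹·s⁻².
  V = W/A (potential = power per current),
      = kg·m²·s⁻³·A⁻¹.
  So V⁻¹ = kg⁻¹·m⁻²·s³·A.
  J = N·m (work = force × distance),
      = kg·m²·s⁻².
  So J⁻¹ = kg⁻¹·m⁻²·s².
  Combining: kg²·C·Pa·V⁻¹·J⁻¹·m³ = kg² · (s·A) · (kg·m⁻¹·s⁻²) · (kg⁻¹·m⁻²·s³·A) · (kg⁻¹·m⁻²·s²) · m³ = kg·m⁻²·s⁴·A².
Both reduce to kg·m⁻²·s⁴·A².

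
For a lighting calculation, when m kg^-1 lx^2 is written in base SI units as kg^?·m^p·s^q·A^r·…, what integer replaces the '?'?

-1

lx = m⁻²·cd.
So lx² = m⁻⁴·cd².
Combining: m·kg⁻¹·lx² = m · kg⁻¹ · (m⁻⁴·cd²) = kg⁻¹·m⁻³·cd².
The exponent of kg is -1.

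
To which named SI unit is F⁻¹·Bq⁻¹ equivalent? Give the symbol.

Ω

F = kg⁻¹·m⁻²·s⁴·A².
So F⁻¹ = kg·m²·s⁻⁴·A⁻².
Bq = s⁻¹.
So Bq⁻¹ = s.
Combining: F⁻¹·Bq⁻¹ = (kg·m²·s⁻⁴·A⁻²) · s = kg·m²·s⁻³·A⁻².
kg·m²·s⁻³·A⁻² is the base-SI form of the ohm.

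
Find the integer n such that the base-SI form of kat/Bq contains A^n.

0

Bq = 1/s = s⁻¹ (activity is decays per second).
So Bq⁻¹ = s.
kat = mol/s = s⁻¹·mol (catalytic activity).
Combining: Bq⁻¹·kat = s · (s⁻¹·mol) = mol.
The exponent of A is 0.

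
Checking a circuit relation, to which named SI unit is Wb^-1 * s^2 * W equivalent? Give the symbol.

Wb = kg·m²·s⁻²·A⁻¹.
So Wb⁻¹ = kg⁻¹·m⁻²·s²·A.
W = kg·m²·s⁻³.
Combining: Wb⁻¹·s²·W = (kg⁻¹·m⁻²·s²·A) · s² · (kg·m²·s⁻³) = s·A.
s·A is the base-SI form of the coulomb.

C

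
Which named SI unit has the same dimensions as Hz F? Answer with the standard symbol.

S

Hz = 1/s = s⁻¹ (frequency is cycles per second).
F = C/V (capacitance = charge per voltage),
    = A·s/(kg·m²·s⁻³·A⁻¹) (substituting C and V),
    = kg⁻¹·m⁻²·s⁴·A².
Combining: Hz·F = s⁻¹ · (kg⁻¹·m⁻²·s⁴·A²) = kg⁻¹·m⁻²·s³·A².
kg⁻¹·m⁻²·s³·A² is the base-SI form of the siemens.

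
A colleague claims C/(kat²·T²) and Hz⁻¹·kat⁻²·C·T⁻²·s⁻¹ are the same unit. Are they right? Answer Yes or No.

Yes

Left side:
  C = s·A.
  kat = s⁻¹·mol.
  So kat⁻² = s²·mol⁻².
  T = kg·s⁻²·A⁻¹.
  So T⁻² = kg⁻²·s⁴·A².
  Combining: C·kat⁻²·T⁻² = (s·A) · (s²·mol⁻²) · (kg⁻²·s⁴·A²) = kg⁻²·s⁷·A³·mol⁻².
Right side:
  Hz = 1/s = s⁻¹ (frequency is cycles per second).
  So Hz⁻¹ = s.
  kat = mol/s = s⁻¹·mol (catalytic activity).
  So kat⁻² = s²·mol⁻².
  C = A·s = s·A (charge = current × time).
  T = Wb/m² (flux density = flux per area),
      = kg·s⁻²·A⁻¹.
  So T⁻² = kg⁻²·s⁴·A².
  Combining: Hz⁻¹·kat⁻²·C·T⁻²·s⁻¹ = s · (s²·mol⁻²) · (s·A) · (kg⁻²·s⁴·A²) · s⁻¹ = kg⁻²·s⁷·A³·mol⁻².
Both reduce to kg⁻²·s⁷·A³·mol⁻².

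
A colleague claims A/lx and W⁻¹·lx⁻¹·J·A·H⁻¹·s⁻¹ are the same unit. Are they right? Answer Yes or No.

No

Left side:
  lx = m⁻²·cd.
  So lx⁻¹ = m²·cd⁻¹.
  Combining: A·lx⁻¹ = A · (m²·cd⁻¹) = m²·A·cd⁻¹.
Right side:
  W = J/s (power = energy per time),
      = kg·m²·s⁻³.
  So W⁻¹ = kg⁻¹·m⁻²·s³.
  lx = lm/m² (illuminance = luminous flux per area),
      = m⁻²·cd.
  So lx⁻¹ = m²·cd⁻¹.
  J = N·m (work = force × distance),
      = kg·m²·s⁻².
  H = Wb/A (inductance = flux per current),
      = kg·m²·s⁻²·A⁻².
  So H⁻¹ = kg⁻¹·m⁻²·s²·A².
  Combining: W⁻¹·lx⁻¹·J·A·H⁻¹·s⁻¹ = (kg⁻¹·m⁻²·s³) · (m²·cd⁻¹) · (kg·m²·s⁻²) · A · (kg⁻¹·m⁻²·s²·A²) · s⁻¹ = kg⁻¹·s²·A³·cd⁻¹.
Left is m²·A·cd⁻¹; right is kg⁻¹·s²·A³·cd⁻¹ — different.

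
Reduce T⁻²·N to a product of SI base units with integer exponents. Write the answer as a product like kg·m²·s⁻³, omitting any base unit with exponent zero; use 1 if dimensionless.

T = kg·s⁻²·A⁻¹.
So T⁻² = kg⁻²·s⁴·A².
N = kg·m·s⁻².
Combining: T⁻²·N = (kg⁻²·s⁴·A²) · (kg·m·s⁻²) = kg⁻¹·m·s²·A².

kg⁻¹·m·s²·A²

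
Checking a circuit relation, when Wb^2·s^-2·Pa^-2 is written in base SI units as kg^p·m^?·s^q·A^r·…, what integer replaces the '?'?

6

Wb = kg·m²·s⁻²·A⁻¹.
So Wb² = kg²·m⁴·s⁻⁴·A⁻².
Pa = kg·m⁻¹·s⁻².
So Pa⁻² = kg⁻²·m²·s⁴.
Combining: Wb²·s⁻²·Pa⁻² = (kg²·m⁴·s⁻⁴·A⁻²) · s⁻² · (kg⁻²·m²·s⁴) = m⁶·s⁻²·A⁻².
The exponent of m is 6.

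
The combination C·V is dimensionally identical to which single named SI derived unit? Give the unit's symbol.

C = A·s = s·A (charge = current × time).
V = W/A (potential = power per current),
    = kg·m²·s⁻³·A⁻¹.
Combining: C·V = (s·A) · (kg·m²·s⁻³·A⁻¹) = kg·m²·s⁻².
kg·m²·s⁻² is the base-SI form of the joule.

J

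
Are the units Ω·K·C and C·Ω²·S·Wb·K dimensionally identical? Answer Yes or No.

Left side:
  Ω = V/A (resistance = voltage per current),
      = kg·m²·s⁻³·A⁻².
  C = A·s = s·A (charge = current × time).
  Combining: Ω·K·C = (kg·m²·s⁻³·A⁻²) · K · (s·A) = kg·m²·s⁻²·A⁻¹·K.
Right side:
  C = A·s = s·A (charge = current × time).
  Ω = V/A (resistance = voltage per current),
      = kg·m²·s⁻³·A⁻².
  So Ω² = kg²·m⁴·s⁻⁶·A⁻⁴.
  S = 1/Ω (conductance is reciprocal resistance),
      = kg⁻¹·m⁻²·s³·A².
  Wb = V·s (flux: a volt is a weber per second),
      = kg·m²·s⁻²·A⁻¹.
  Combining: C·Ω²·S·Wb·K = (s·A) · (kg²·m⁴·s⁻⁶·A⁻⁴) · (kg⁻¹·m⁻²·s³·A²) · (kg·m²·s⁻²·A⁻¹) · K = kg²·m⁴·s⁻⁴·A⁻²·K.
Left is kg·m²·s⁻²·A⁻¹·K; right is kg²·m⁴·s⁻⁴·A⁻²·K — different.

No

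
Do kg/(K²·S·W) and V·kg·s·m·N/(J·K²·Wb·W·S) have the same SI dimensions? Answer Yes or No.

Yes

Left side:
  S = kg⁻¹·m⁻²·s³·A².
  So S⁻¹ = kg·m²·s⁻³·A⁻².
  W = kg·m²·s⁻³.
  So W⁻¹ = kg⁻¹·m⁻²·s³.
  Combining: K⁻²·S⁻¹·kg·W⁻¹ = K⁻² · (kg·m²·s⁻³·A⁻²) · kg · (kg⁻¹·m⁻²·s³) = kg·A⁻²·K⁻².
Right side:
  J = kg·m²·s⁻².
  So J⁻¹ = kg⁻¹·m⁻²·s².
  V = kg·m²·s⁻³·A⁻¹.
  Wb = kg·m²·s⁻²·A⁻¹.
  So Wb⁻¹ = kg⁻¹·m⁻²·s²·A.
  W = kg·m²·s⁻³.
  So W⁻¹ = kg⁻¹·m⁻²·s³.
  S = kg⁻¹·m⁻²·s³·A².
  So S⁻¹ = kg·m²·s⁻³·A⁻².
  N = kg·m·s⁻².
  Combining: J⁻¹·V·K⁻²·kg·Wb⁻¹·s·W⁻¹·S⁻¹·m·N = (kg⁻¹·m⁻²·s²) · (kg·m²·s⁻³·A⁻¹) · K⁻² · kg · (kg⁻¹·m⁻²·s²·A) · s · (kg⁻¹·m⁻²·s³) · (kg·m²·s⁻³·A⁻²) · m · (kg·m·s⁻²) = kg·A⁻²·K⁻².
Both reduce to kg·A⁻²·K⁻².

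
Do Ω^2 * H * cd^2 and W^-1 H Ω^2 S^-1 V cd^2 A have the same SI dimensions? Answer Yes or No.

Left side:
  Ω = kg·m²·s⁻³·A⁻².
  So Ω² = kg²·m⁴·s⁻⁶·A⁻⁴.
  H = kg·m²·s⁻²·A⁻².
  Combining: Ω²·H·cd² = (kg²·m⁴·s⁻⁶·A⁻⁴) · (kg·m²·s⁻²·A⁻²) · cd² = kg³·m⁶·s⁻⁸·A⁻⁶·cd².
Right side:
  W = J/s (power = energy per time),
      = kg·m²·s⁻³.
  So W⁻¹ = kg⁻¹·m⁻²·s³.
  H = Wb/A (inductance = flux per current),
      = kg·m²·s⁻²·A⁻².
  Ω = V/A (resistance = voltage per current),
      = kg·m²·s⁻³·A⁻².
  So Ω² = kg²·m⁴·s⁻⁶·A⁻⁴.
  S = 1/Ω (conductance is reciprocal resistance),
      = kg⁻¹·m⁻²·s³·A².
  So S⁻¹ = kg·m²·s⁻³·A⁻².
  V = W/A (potential = power per current),
      = kg·m²·s⁻³·A⁻¹.
  Combining: W⁻¹·H·Ω²·S⁻¹·V·cd²·A = (kg⁻¹·m⁻²·s³) · (kg·m²·s⁻²·A⁻²) · (kg²·m⁴·s⁻⁶·A⁻⁴) · (kg·m²·s⁻³·A⁻²) · (kg·m²·s⁻³·A⁻¹) · cd² · A = kg⁴·m⁸·s⁻¹¹·A⁻⁸·cd².
Left is kg³·m⁶·s⁻⁸·A⁻⁶·cd²; right is kg⁴·m⁸·s⁻¹¹·A⁻⁸·cd² — different.

No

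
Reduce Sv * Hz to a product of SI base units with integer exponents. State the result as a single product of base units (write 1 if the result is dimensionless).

Sv = J/kg (equivalent dose = energy per mass),
    = m²·s⁻².
Hz = 1/s = s⁻¹ (frequency is cycles per second).
Combining: Sv·Hz = (m²·s⁻²) · s⁻¹ = m²·s⁻³.

m²·s⁻³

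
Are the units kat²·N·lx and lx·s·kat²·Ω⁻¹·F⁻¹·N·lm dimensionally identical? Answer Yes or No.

Left side:
  kat = mol/s = s⁻¹·mol (catalytic activity).
  So kat² = s⁻²·mol².
  N = kg·m/s² = kg·m·s⁻² (force = mass × acceleration).
  lx = lm/m² (illuminance = luminous flux per area),
      = m⁻²·cd.
  Combining: kat²·N·lx = (s⁻²·mol²) · (kg·m·s⁻²) · (m⁻²·cd) = kg·m⁻¹·s⁻⁴·mol²·cd.
Right side:
  lx = lm/m² (illuminance = luminous flux per area),
      = m⁻²·cd.
  kat = mol/s = s⁻¹·mol (catalytic activity).
  So kat² = s⁻²·mol².
  Ω = V/A (resistance = voltage per current),
      = kg·m²·s⁻³·A⁻².
  So Ω⁻¹ = kg⁻¹·m⁻²·s³·A².
  F = C/V (capacitance = charge per voltage),
      = A·s/(kg·m²·s⁻³·A⁻¹) (substituting C and V),
      = kg⁻¹·m⁻²·s⁴·A².
  So F⁻¹ = kg·m²·s⁻⁴·A⁻².
  N = kg·m/s² = kg·m·s⁻² (force = mass × acceleration).
  lm = cd·sr = cd (luminous flux; sr is dimensionless).
  Combining: lx·s·kat²·Ω⁻¹·F⁻¹·N·lm = (m⁻²·cd) · s · (s⁻²·mol²) · (kg⁻¹·m⁻²·s³·A²) · (kg·m²·s⁻⁴·A⁻²) · (kg·m·s⁻²) · cd = kg·m⁻¹·s⁻⁴·mol²·cd².
Left is kg·m⁻¹·s⁻⁴·mol²·cd; right is kg·m⁻¹·s⁻⁴·mol²·cd² — different.

No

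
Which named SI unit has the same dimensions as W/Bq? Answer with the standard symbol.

W = J/s (power = energy per time),
    = kg·m²·s⁻³.
Bq = 1/s = s⁻¹ (activity is decays per second).
So Bq⁻¹ = s.
Combining: W·Bq⁻¹ = (kg·m²·s⁻³) · s = kg·m²·s⁻².
kg·m²·s⁻² is the base-SI form of the joule.

J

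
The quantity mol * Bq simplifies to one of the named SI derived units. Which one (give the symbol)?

kat

Bq = 1/s = s⁻¹ (activity is decays per second).
Combining: mol·Bq = mol · s⁻¹ = s⁻¹·mol.
s⁻¹·mol is the base-SI form of the katal.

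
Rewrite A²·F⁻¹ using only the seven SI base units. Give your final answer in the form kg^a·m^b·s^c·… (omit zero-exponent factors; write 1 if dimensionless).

F = kg⁻¹·m⁻²·s⁴·A².
So F⁻¹ = kg·m²·s⁻⁴·A⁻².
Combining: A²·F⁻¹ = A² · (kg·m²·s⁻⁴·A⁻²) = kg·m²·s⁻⁴.

kg·m²·s⁻⁴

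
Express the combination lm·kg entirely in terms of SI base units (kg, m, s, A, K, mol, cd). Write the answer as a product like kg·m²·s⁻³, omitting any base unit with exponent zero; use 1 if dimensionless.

kg·cd

lm = cd.
Combining: lm·kg = cd · kg = kg·cd.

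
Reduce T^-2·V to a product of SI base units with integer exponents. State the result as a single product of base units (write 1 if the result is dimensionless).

T = kg·s⁻²·A⁻¹.
So T⁻² = kg⁻²·s⁴·A².
V = kg·m²·s⁻³·A⁻¹.
Combining: T⁻²·V = (kg⁻²·s⁴·A²) · (kg·m²·s⁻³·A⁻¹) = kg⁻¹·m²·s·A.

kg⁻¹·m²·s·A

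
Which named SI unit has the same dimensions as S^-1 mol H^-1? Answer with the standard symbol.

kat

S = 1/Ω (conductance is reciprocal resistance),
    = kg⁻¹·m⁻²·s³·A².
So S⁻¹ = kg·m²·s⁻³·A⁻².
H = Wb/A (inductance = flux per current),
    = kg·m²·s⁻²·A⁻².
So H⁻¹ = kg⁻¹·m⁻²·s²·A².
Combining: S⁻¹·mol·H⁻¹ = (kg·m²·s⁻³·A⁻²) · mol · (kg⁻¹·m⁻²·s²·A²) = s⁻¹·mol.
s⁻¹·mol is the base-SI form of the katal.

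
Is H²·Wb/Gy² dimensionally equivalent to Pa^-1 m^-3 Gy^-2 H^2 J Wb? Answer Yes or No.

Left side:
  Gy = J/kg (absorbed dose = energy per mass),
      = m²·s⁻².
  So Gy⁻² = m⁻⁴·s⁴.
  H = Wb/A (inductance = flux per current),
      = kg·m²·s⁻²·A⁻².
  So H² = kg²·m⁴·s⁻⁴·A⁻⁴.
  Wb = V·s (flux: a volt is a weber per second),
      = kg·m²·s⁻²·A⁻¹.
  Combining: Gy⁻²·H²·Wb = (m⁻⁴·s⁴) · (kg²·m⁴·s⁻⁴·A⁻⁴) · (kg·m²·s⁻²·A⁻¹) = kg³·m²·s⁻²·A⁻⁵.
Right side:
  Pa = N/m² (pressure = force per area),
      = kg·m⁻¹·s⁻².
  So Pa⁻¹ = kg⁻¹·m·s².
  Gy = J/kg (absorbed dose = energy per mass),
      = m²·s⁻².
  So Gy⁻² = m⁻⁴·s⁴.
  H = Wb/A (inductance = flux per current),
      = kg·m²·s⁻²·A⁻².
  So H² = kg²·m⁴·s⁻⁴·A⁻⁴.
  J = N·m (work = force × distance),
      = kg·m²·s⁻².
  Wb = V·s (flux: a volt is a weber per second),
      = kg·m²·s⁻²·A⁻¹.
  Combining: Pa⁻¹·m⁻³·Gy⁻²·H²·J·Wb = (kg⁻¹·m·s²) · m⁻³ · (m⁻⁴·s⁴) · (kg²·m⁴·s⁻⁴·A⁻⁴) · (kg·m²·s⁻²) · (kg·m²·s⁻²·A⁻¹) = kg³·m²·s⁻²·A⁻⁵.
Both reduce to kg³·m²·s⁻²·A⁻⁵.

Yes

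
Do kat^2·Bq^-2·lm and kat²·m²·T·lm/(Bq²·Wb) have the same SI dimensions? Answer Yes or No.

Yes

Left side:
  kat = s⁻¹·mol.
  So kat² = s⁻²·mol².
  Bq = s⁻¹.
  So Bq⁻² = s².
  lm = cd.
  Combining: kat²·Bq⁻²·lm = (s⁻²·mol²) · s² · cd = mol²·cd.
Right side:
  kat = s⁻¹·mol.
  So kat² = s⁻²·mol².
  Bq = s⁻¹.
  So Bq⁻² = s².
  T = kg·s⁻²·A⁻¹.
  Wb = kg·m²·s⁻²·A⁻¹.
  So Wb⁻¹ = kg⁻¹·m⁻²·s²·A.
  lm = cd.
  Combining: kat²·m²·Bq⁻²·T·Wb⁻¹·lm = (s⁻²·mol²) · m² · s² · (kg·s⁻²·A⁻¹) · (kg⁻¹·m⁻²·s²·A) · cd = mol²·cd.
Both reduce to mol²·cd.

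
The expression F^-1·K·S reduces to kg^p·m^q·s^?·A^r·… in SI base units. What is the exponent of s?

-1

F = C/V (capacitance = charge per voltage),
    = A·s/(kg·m²·s⁻³·A⁻¹) (substituting C and V),
    = kg⁻¹·m⁻²·s⁴·A².
So F⁻¹ = kg·m²·s⁻⁴·A⁻².
S = 1/Ω (conductance is reciprocal resistance),
    = kg⁻¹·m⁻²·s³·A².
Combining: F⁻¹·K·S = (kg·m²·s⁻⁴·A⁻²) · K · (kg⁻¹·m⁻²·s³·A²) = s⁻¹·K.
The exponent of s is -1.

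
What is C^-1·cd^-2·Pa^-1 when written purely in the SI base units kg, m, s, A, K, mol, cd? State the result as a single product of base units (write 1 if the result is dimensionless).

kg⁻¹·m·s·A⁻¹·cd⁻²

C = A·s = s·A (charge = current × time).
So C⁻¹ = s⁻¹·A⁻¹.
Pa = N/m² (pressure = force per area),
    = kg·m⁻¹·s⁻².
So Pa⁻¹ = kg⁻¹·m·s².
Combining: C⁻¹·cd⁻²·Pa⁻¹ = (s⁻¹·A⁻¹) · cd⁻² · (kg⁻¹·m·s²) = kg⁻¹·m·s·A⁻¹·cd⁻².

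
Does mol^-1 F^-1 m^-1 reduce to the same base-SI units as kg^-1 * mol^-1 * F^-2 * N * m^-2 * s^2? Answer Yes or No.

Left side:
  F = kg⁻¹·m⁻²·s⁴·A².
  So F⁻¹ = kg·m²·s⁻⁴·A⁻².
  Combining: mol⁻¹·F⁻¹·m⁻¹ = mol⁻¹ · (kg·m²·s⁻⁴·A⁻²) · m⁻¹ = kg·m·s⁻⁴·A⁻²·mol⁻¹.
Right side:
  F = C/V (capacitance = charge per voltage),
      = A·s/(kg·m²·s⁻³·A⁻¹) (substituting C and V),
      = kg⁻¹·m⁻²·s⁴·A².
  So F⁻² = kg²·m⁴·s⁻⁸·A⁻⁴.
  N = kg·m/s² = kg·m·s⁻² (force = mass × acceleration).
  Combining: kg⁻¹·mol⁻¹·F⁻²·N·m⁻²·s² = kg⁻¹ · mol⁻¹ · (kg²·m⁴·s⁻⁸·A⁻⁴) · (kg·m·s⁻²) · m⁻² · s² = kg²·m³·s⁻⁸·A⁻⁴·mol⁻¹.
Left is kg·m·s⁻⁴·A⁻²·mol⁻¹; right is kg²·m³·s⁻⁸·A⁻⁴·mol⁻¹ — different.

No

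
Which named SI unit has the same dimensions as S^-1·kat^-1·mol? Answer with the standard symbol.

H

S = 1/Ω (conductance is reciprocal resistance),
    = kg⁻¹·m⁻²·s³·A².
So S⁻¹ = kg·m²·s⁻³·A⁻².
kat = mol/s = s⁻¹·mol (catalytic activity).
So kat⁻¹ = s·mol⁻¹.
Combining: S⁻¹·kat⁻¹·mol = (kg·m²·s⁻³·A⁻²) · (s·mol⁻¹) · mol = kg·m²·s⁻²·A⁻².
kg·m²·s⁻²·A⁻² is the base-SI form of the henry.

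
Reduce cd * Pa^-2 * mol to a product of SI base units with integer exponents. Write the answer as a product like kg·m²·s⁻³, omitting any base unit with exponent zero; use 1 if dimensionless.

Pa = N/m² (pressure = force per area),
    = kg·m⁻¹·s⁻².
So Pa⁻² = kg⁻²·m²·s⁴.
Combining: cd·Pa⁻²·mol = cd · (kg⁻²·m²·s⁴) · mol = kg⁻²·m²·s⁴·mol·cd.

kg⁻²·m²·s⁴·mol·cd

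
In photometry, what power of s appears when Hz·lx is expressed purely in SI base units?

-1

Hz = 1/s = s⁻¹ (frequency is cycles per second).
lx = lm/m² (illuminance = luminous flux per area),
    = m⁻²·cd.
Combining: Hz·lx = s⁻¹ · (m⁻²·cd) = m⁻²·s⁻¹·cd.
The exponent of s is -1.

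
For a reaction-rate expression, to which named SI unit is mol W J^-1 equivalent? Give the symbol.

W = J/s (power = energy per time),
    = kg·m²·s⁻³.
J = N·m (work = force × distance),
    = kg·m²·s⁻².
So J⁻¹ = kg⁻¹·m⁻²·s².
Combining: mol·W·J⁻¹ = mol · (kg·m²·s⁻³) · (kg⁻¹·m⁻²·s²) = s⁻¹·mol.
s⁻¹·mol is the base-SI form of the katal.

kat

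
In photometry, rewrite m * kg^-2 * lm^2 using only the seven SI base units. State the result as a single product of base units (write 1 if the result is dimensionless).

lm = cd.
So lm² = cd².
Combining: m·kg⁻²·lm² = m · kg⁻² · cd² = kg⁻²·m·cd².

kg⁻²·m·cd²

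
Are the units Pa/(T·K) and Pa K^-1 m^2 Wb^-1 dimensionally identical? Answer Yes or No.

Left side:
  Pa = kg·m⁻¹·s⁻².
  T = kg·s⁻²·A⁻¹.
  So T⁻¹ = kg⁻¹·s²·A.
  Combining: Pa·T⁻¹·K⁻¹ = (kg·m⁻¹·s⁻²) · (kg⁻¹·s²·A) · K⁻¹ = m⁻¹·A·K⁻¹.
Right side:
  Pa = N/m² (pressure = force per area),
      = kg·m⁻¹·s⁻².
  Wb = V·s (flux: a volt is a weber per second),
      = kg·m²·s⁻²·A⁻¹.
  So Wb⁻¹ = kg⁻¹·m⁻²·s²·A.
  Combining: Pa·K⁻¹·m²·Wb⁻¹ = (kg·m⁻¹·s⁻²) · K⁻¹ · m² · (kg⁻¹·m⁻²·s²·A) = m⁻¹·A·K⁻¹.
Both reduce to m⁻¹·A·K⁻¹.

Yes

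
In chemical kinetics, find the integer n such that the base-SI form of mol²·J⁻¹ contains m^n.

J = N·m (work = force × distance),
    = kg·m²·s⁻².
So J⁻¹ = kg⁻¹·m⁻²·s².
Combining: mol²·J⁻¹ = mol² · (kg⁻¹·m⁻²·s²) = kg⁻¹·m⁻²·s²·mol².
The exponent of m is -2.

-2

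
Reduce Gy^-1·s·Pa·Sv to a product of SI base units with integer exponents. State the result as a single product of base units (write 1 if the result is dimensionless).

kg·m⁻¹·s⁻¹

Gy = m²·s⁻².
So Gy⁻¹ = m⁻²·s².
Pa = kg·m⁻¹·s⁻².
Sv = m²·s⁻².
Combining: Gy⁻¹·s·Pa·Sv = (m⁻²·s²) · s · (kg·m⁻¹·s⁻²) · (m²·s⁻²) = kg·m⁻¹·s⁻¹.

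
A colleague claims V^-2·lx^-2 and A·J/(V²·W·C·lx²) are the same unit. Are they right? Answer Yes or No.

Left side:
  V = W/A (potential = power per current),
      = kg·m²·s⁻³·A⁻¹.
  So V⁻² = kg⁻²·m⁻⁴·s⁶·A².
  lx = lm/m² (illuminance = luminous flux per area),
      = m⁻²·cd.
  So lx⁻² = m⁴·cd⁻².
  Combining: V⁻²·lx⁻² = (kg⁻²·m⁻⁴·s⁶·A²) · (m⁴·cd⁻²) = kg⁻²·s⁶·A²·cd⁻².
Right side:
  V = kg·m²·s⁻³·A⁻¹.
  So V⁻² = kg⁻²·m⁻⁴·s⁶·A².
  J = kg·m²·s⁻².
  W = kg·m²·s⁻³.
  So W⁻¹ = kg⁻¹·m⁻²·s³.
  C = s·A.
  So C⁻¹ = s⁻¹·A⁻¹.
  lx = m⁻²·cd.
  So lx⁻² = m⁴·cd⁻².
  Combining: A·V⁻²·J·W⁻¹·C⁻¹·lx⁻² = A · (kg⁻²·m⁻⁴·s⁶·A²) · (kg·m²·s⁻²) · (kg⁻¹·m⁻²·s³) · (s⁻¹·A⁻¹) · (m⁴·cd⁻²) = kg⁻²·s⁶·A²·cd⁻².
Both reduce to kg⁻²·s⁶·A²·cd⁻².

Yes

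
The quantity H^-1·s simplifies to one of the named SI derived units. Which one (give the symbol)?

S

H = Wb/A (inductance = flux per current),
    = kg·m²·s⁻²·A⁻².
So H⁻¹ = kg⁻¹·m⁻²·s²·A².
Combining: H⁻¹·s = (kg⁻¹·m⁻²·s²·A²) · s = kg⁻¹·m⁻²·s³·A².
kg⁻¹·m⁻²·s³·A² is the base-SI form of the siemens.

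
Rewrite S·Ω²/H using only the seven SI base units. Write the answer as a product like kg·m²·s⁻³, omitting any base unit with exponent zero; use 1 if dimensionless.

S = 1/Ω (conductance is reciprocal resistance),
    = kg⁻¹·m⁻²·s³·A².
H = Wb/A (inductance = flux per current),
    = kg·m²·s⁻²·A⁻².
So H⁻¹ = kg⁻¹·m⁻²·s²·A².
Ω = V/A (resistance = voltage per current),
    = kg·m²·s⁻³·A⁻².
So Ω² = kg²·m⁴·s⁻⁶·A⁻⁴.
Combining: S·H⁻¹·Ω² = (kg⁻¹·m⁻²·s³·A²) · (kg⁻¹·m⁻²·s²·A²) · (kg²·m⁴·s⁻⁶·A⁻⁴) = s⁻¹.

s⁻¹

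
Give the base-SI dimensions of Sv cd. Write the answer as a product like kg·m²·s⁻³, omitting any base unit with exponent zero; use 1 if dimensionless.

m²·s⁻²·cd

Sv = m²·s⁻².
Combining: Sv·cd = (m²·s⁻²) · cd = m²·s⁻²·cd.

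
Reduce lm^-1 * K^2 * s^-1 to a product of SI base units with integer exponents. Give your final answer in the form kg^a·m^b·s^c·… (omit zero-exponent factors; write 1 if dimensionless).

lm = cd.
So lm⁻¹ = cd⁻¹.
Combining: lm⁻¹·K²·s⁻¹ = cd⁻¹ · K² · s⁻¹ = s⁻¹·K²·cd⁻¹.

s⁻¹·K²·cd⁻¹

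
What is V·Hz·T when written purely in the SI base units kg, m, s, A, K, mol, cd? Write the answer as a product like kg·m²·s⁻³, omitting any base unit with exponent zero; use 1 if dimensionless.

kg²·m²·s⁻⁶·A⁻²

V = W/A (potential = power per current),
    = kg·m²·s⁻³·A⁻¹.
Hz = 1/s = s⁻¹ (frequency is cycles per second).
T = Wb/m² (flux density = flux per area),
    = kg·s⁻²·A⁻¹.
Combining: V·Hz·T = (kg·m²·s⁻³·A⁻¹) · s⁻¹ · (kg·s⁻²·A⁻¹) = kg²·m²·s⁻⁶·A⁻².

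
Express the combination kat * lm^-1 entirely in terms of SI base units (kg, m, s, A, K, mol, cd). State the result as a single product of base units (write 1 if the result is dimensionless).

kat = mol/s = s⁻¹·mol (catalytic activity).
lm = cd·sr = cd (luminous flux; sr is dimensionless).
So lm⁻¹ = cd⁻¹.
Combining: kat·lm⁻¹ = (s⁻¹·mol) · cd⁻¹ = s⁻¹·mol·cd⁻¹.

s⁻¹·mol·cd⁻¹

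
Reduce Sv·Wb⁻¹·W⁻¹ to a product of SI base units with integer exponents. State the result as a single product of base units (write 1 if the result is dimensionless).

Sv = J/kg (equivalent dose = energy per mass),
    = m²·s⁻².
Wb = V·s (flux: a volt is a weber per second),
    = kg·m²·s⁻²·A⁻¹.
So Wb⁻¹ = kg⁻¹·m⁻²·s²·A.
W = J/s (power = energy per time),
    = kg·m²·s⁻³.
So W⁻¹ = kg⁻¹·m⁻²·s³.
Combining: Sv·Wb⁻¹·W⁻¹ = (m²·s⁻²) · (kg⁻¹·m⁻²·s²·A) · (kg⁻¹·m⁻²·s³) = kg⁻²·m⁻²·s³·A.

kg⁻²·m⁻²·s³·A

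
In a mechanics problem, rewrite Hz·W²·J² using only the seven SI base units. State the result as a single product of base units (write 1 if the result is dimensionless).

Hz = 1/s = s⁻¹ (frequency is cycles per second).
W = J/s (power = energy per time),
    = kg·m²·s⁻³.
So W² = kg²·m⁴·s⁻⁶.
J = N·m (work = force × distance),
    = kg·m²·s⁻².
So J² = kg²·m⁴·s⁻⁴.
Combining: Hz·W²·J² = s⁻¹ · (kg²·m⁴·s⁻⁶) · (kg²·m⁴·s⁻⁴) = kg⁴·m⁸·s⁻¹¹.

kg⁴·m⁸·s⁻¹¹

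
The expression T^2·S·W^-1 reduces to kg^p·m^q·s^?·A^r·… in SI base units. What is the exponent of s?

2

T = kg·s⁻²·A⁻¹.
So T² = kg²·s⁻⁴·A⁻².
S = kg⁻¹·m⁻²·s³·A².
W = kg·m²·s⁻³.
So W⁻¹ = kg⁻¹·m⁻²·s³.
Combining: T²·S·W⁻¹ = (kg²·s⁻⁴·A⁻²) · (kg⁻¹·m⁻²·s³·A²) · (kg⁻¹·m⁻²·s³) = m⁻⁴·s².
The exponent of s is 2.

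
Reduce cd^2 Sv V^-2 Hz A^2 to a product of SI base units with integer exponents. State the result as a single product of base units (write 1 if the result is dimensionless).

Sv = m²·s⁻².
V = kg·m²·s⁻³·A⁻¹.
So V⁻² = kg⁻²·m⁻⁴·s⁶·A².
Hz = s⁻¹.
Combining: cd²·Sv·V⁻²·Hz·A² = cd² · (m²·s⁻²) · (kg⁻²·m⁻⁴·s⁶·A²) · s⁻¹ · A² = kg⁻²·m⁻²·s³·A⁴·cd².

kg⁻²·m⁻²·s³·A⁴·cd²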